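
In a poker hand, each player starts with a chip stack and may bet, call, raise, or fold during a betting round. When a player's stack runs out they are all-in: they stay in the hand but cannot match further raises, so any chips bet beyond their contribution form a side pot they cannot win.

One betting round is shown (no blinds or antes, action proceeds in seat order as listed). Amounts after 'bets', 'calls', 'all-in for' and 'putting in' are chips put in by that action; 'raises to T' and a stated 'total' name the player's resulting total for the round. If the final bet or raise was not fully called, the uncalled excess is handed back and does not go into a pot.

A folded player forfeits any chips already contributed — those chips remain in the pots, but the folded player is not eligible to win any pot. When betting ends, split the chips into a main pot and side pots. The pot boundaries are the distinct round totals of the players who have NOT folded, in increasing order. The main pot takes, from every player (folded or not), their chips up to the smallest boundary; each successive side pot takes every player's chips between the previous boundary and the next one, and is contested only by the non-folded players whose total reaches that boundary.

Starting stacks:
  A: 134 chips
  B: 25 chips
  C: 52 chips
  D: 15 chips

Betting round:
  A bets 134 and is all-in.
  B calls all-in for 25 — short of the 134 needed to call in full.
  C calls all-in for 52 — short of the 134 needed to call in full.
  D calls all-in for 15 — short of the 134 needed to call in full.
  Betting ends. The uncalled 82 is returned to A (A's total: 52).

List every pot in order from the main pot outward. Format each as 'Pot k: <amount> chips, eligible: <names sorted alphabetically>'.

Pot 1: 60 chips, eligible: A, B, C, D
Pot 2: 30 chips, eligible: A, B, C
Pot 3: 54 chips, eligible: A, C

Derivation:
Contributions (after 82 returned to A): A=52, B=25, C=52, D=15
Pot levels (distinct totals of non-folded players): 15, 25, 52
Layer 1-15: 15 each from A, B, C, D = 15*4 = 60 chips; eligible A, B, C, D
Layer 16-25: 10 each from A, B, C = 10*3 = 30 chips; eligible A, B, C
Layer 26-52: 27 each from A, C = 27*2 = 54 chips; eligible A, C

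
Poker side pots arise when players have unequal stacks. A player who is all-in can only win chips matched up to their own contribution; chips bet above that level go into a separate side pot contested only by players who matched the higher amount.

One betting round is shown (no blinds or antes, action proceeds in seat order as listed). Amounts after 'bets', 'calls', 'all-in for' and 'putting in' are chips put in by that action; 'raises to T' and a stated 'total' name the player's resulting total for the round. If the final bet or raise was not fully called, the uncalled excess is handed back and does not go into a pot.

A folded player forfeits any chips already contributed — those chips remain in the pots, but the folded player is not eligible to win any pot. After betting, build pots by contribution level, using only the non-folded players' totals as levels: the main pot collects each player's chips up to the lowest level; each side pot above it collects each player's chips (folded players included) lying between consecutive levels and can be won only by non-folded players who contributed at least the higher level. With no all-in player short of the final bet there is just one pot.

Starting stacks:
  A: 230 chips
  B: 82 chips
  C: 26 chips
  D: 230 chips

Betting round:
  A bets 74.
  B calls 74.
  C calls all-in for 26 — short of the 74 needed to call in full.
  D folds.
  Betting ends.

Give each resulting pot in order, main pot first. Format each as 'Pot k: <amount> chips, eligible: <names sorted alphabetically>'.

Contributions: A=74, B=74, C=26
Folded: D
Pot levels (distinct totals of non-folded players): 26, 74
Layer 1-26: 26 each from A, B, C = 26*3 = 78 chips; eligible A, B, C
Layer 27-74: 48 each from A, B = 48*2 = 96 chips; eligible A, B

Pot 1: 78 chips, eligible: A, B, C
Pot 2: 96 chips, eligible: A, B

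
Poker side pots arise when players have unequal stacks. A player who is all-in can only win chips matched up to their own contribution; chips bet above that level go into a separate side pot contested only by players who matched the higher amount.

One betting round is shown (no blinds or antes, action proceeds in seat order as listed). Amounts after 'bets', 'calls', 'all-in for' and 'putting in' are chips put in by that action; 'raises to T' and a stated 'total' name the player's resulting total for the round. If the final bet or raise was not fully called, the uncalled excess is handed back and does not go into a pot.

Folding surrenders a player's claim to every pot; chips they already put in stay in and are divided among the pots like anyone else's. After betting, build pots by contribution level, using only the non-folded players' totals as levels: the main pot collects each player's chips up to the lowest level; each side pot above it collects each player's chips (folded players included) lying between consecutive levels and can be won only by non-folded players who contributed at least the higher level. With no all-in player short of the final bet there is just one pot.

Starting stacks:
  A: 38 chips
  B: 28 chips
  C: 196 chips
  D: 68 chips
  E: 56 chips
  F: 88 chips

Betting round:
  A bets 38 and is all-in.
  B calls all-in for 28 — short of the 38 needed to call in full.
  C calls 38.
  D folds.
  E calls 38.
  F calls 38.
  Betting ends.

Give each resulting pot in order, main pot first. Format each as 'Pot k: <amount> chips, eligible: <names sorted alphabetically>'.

Contributions: A=38, B=28, C=38, E=38, F=38
Folded: D
Pot levels (distinct totals of non-folded players): 28, 38
Layer 1-28: 28 each from A, B, C, E, F = 28*5 = 140 chips; eligible A, B, C, E, F
Layer 29-38: 10 each from A, C, E, F = 10*4 = 40 chips; eligible A, C, E, F

Pot 1: 140 chips, eligible: A, B, C, E, F
Pot 2: 40 chips, eligible: A, C, E, F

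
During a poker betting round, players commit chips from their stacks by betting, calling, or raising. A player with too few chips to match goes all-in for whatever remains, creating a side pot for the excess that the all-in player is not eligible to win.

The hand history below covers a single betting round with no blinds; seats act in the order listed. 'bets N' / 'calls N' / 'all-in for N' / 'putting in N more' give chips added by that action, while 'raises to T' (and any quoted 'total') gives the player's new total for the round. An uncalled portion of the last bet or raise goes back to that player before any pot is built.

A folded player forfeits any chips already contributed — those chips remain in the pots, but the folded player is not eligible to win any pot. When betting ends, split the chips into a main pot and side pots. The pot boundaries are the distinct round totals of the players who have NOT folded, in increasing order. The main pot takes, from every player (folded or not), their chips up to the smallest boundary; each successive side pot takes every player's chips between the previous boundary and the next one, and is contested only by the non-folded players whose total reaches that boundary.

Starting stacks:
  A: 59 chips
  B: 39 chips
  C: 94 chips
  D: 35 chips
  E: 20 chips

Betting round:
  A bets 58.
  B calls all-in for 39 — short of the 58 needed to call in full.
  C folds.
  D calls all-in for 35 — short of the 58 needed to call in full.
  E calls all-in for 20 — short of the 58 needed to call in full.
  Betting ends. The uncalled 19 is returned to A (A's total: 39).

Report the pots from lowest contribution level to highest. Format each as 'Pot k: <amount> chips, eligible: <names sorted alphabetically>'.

Pot 1: 80 chips, eligible: A, B, D, E
Pot 2: 45 chips, eligible: A, B, D
Pot 3: 8 chips, eligible: A, B

Derivation:
Contributions (after 19 returned to A): A=39, B=39, D=35, E=20
Folded: C
Pot levels (distinct totals of non-folded players): 20, 35, 39
Layer 1-20: 20 each from A, B, D, E = 20*4 = 80 chips; eligible A, B, D, E
Layer 21-35: 15 each from A, B, D = 15*3 = 45 chips; eligible A, B, D
Layer 36-39: 4 each from A, B = 4*2 = 8 chips; eligible A, B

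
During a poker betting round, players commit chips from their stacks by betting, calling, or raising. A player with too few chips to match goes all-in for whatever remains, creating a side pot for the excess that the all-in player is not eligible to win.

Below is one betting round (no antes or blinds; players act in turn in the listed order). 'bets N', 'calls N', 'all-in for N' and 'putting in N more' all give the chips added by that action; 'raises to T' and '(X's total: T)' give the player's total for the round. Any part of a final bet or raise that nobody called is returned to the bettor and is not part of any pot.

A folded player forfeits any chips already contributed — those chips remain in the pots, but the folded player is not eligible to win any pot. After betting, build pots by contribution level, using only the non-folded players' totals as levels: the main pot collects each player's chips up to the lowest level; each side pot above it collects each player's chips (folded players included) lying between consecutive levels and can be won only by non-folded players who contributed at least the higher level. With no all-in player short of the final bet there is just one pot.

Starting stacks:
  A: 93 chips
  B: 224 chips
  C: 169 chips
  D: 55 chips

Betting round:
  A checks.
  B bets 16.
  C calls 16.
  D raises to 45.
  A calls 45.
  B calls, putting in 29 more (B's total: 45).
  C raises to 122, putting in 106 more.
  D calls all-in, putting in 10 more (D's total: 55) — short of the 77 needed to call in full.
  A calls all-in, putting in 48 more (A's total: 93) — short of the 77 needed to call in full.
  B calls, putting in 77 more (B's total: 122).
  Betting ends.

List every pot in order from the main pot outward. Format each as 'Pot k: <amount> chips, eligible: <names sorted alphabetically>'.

Pot 1: 220 chips, eligible: A, B, C, D
Pot 2: 114 chips, eligible: A, B, C
Pot 3: 58 chips, eligible: B, C

Derivation:
Contributions: A=93, B=122, C=122, D=55
Pot levels (distinct totals of non-folded players): 55, 93, 122
Layer 1-55: 55 each from A, B, C, D = 55*4 = 220 chips; eligible A, B, C, D
Layer 56-93: 38 each from A, B, C = 38*3 = 114 chips; eligible A, B, C
Layer 94-122: 29 each from B, C = 29*2 = 58 chips; eligible B, C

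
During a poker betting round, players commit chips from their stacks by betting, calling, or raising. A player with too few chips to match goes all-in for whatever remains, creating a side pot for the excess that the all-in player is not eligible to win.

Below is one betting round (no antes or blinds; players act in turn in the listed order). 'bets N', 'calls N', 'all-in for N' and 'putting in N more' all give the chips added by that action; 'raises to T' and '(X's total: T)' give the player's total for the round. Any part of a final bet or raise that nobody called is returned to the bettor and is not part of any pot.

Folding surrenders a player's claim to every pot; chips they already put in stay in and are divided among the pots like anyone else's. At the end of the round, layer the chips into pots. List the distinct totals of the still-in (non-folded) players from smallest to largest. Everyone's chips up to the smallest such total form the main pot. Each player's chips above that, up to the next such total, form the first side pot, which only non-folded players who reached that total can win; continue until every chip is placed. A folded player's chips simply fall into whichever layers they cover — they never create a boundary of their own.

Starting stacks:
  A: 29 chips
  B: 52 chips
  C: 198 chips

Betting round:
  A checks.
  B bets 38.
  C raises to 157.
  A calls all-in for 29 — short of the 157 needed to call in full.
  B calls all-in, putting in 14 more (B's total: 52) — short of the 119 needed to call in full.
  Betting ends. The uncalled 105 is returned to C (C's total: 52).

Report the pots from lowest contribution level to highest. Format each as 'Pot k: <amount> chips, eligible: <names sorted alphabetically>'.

Contributions (after 105 returned to C): A=29, B=52, C=52
Pot levels (distinct totals of non-folded players): 29, 52
Layer 1-29: 29 each from A, B, C = 29*3 = 87 chips; eligible A, B, C
Layer 30-52: 23 each from B, C = 23*2 = 46 chips; eligible B, C

Pot 1: 87 chips, eligible: A, B, C
Pot 2: 46 chips, eligible: B, C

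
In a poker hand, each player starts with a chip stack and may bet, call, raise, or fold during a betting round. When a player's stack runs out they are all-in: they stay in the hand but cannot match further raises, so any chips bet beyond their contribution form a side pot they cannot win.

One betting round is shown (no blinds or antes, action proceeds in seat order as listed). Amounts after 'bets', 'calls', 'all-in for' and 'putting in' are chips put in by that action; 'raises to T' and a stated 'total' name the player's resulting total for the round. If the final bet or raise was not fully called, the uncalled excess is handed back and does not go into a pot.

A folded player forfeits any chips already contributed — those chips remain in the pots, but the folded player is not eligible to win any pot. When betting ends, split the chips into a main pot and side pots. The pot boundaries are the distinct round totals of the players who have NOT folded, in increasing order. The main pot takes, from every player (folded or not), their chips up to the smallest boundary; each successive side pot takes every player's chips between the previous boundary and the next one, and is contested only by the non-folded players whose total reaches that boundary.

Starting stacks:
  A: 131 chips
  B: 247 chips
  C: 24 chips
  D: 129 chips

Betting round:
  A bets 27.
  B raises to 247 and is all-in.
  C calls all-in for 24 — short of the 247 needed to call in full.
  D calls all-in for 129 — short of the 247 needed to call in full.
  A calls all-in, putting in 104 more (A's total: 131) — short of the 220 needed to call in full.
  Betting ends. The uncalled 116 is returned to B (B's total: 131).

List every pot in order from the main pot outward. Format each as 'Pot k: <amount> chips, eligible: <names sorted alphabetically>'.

Contributions (after 116 returned to B): A=131, B=131, C=24, D=129
Pot levels (distinct totals of non-folded players): 24, 129, 131
Layer 1-24: 24 each from A, B, C, D = 24*4 = 96 chips; eligible A, B, C, D
Layer 25-129: 105 each from A, B, D = 105*3 = 315 chips; eligible A, B, D
Layer 130-131: 2 each from A, B = 2*2 = 4 chips; eligible A, B

Pot 1: 96 chips, eligible: A, B, C, D
Pot 2: 315 chips, eligible: A, B, D
Pot 3: 4 chips, eligible: A, B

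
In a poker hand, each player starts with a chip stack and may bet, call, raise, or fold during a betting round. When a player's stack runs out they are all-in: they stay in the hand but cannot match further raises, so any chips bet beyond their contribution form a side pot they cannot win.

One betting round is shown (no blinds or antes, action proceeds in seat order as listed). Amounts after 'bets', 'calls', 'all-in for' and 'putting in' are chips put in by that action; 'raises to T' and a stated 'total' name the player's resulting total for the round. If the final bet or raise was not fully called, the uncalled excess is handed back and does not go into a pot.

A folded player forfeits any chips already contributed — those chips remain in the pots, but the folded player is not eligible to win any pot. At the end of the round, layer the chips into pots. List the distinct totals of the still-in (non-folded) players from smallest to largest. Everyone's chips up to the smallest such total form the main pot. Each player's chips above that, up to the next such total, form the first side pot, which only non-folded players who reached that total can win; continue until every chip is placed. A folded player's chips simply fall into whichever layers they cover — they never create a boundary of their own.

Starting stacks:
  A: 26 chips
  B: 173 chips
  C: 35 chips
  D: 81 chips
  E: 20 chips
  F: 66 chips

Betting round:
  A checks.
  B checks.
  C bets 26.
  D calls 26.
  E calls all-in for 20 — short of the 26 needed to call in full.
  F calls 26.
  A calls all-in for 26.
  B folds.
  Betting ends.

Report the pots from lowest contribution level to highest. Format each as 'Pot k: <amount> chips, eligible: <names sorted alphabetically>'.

Pot 1: 100 chips, eligible: A, C, D, E, F
Pot 2: 24 chips, eligible: A, C, D, F

Derivation:
Contributions: A=26, C=26, D=26, E=20, F=26
Folded: B
Pot levels (distinct totals of non-folded players): 20, 26
Layer 1-20: 20 each from A, C, D, E, F = 20*5 = 100 chips; eligible A, C, D, E, F
Layer 21-26: 6 each from A, C, D, F = 6*4 = 24 chips; eligible A, C, D, F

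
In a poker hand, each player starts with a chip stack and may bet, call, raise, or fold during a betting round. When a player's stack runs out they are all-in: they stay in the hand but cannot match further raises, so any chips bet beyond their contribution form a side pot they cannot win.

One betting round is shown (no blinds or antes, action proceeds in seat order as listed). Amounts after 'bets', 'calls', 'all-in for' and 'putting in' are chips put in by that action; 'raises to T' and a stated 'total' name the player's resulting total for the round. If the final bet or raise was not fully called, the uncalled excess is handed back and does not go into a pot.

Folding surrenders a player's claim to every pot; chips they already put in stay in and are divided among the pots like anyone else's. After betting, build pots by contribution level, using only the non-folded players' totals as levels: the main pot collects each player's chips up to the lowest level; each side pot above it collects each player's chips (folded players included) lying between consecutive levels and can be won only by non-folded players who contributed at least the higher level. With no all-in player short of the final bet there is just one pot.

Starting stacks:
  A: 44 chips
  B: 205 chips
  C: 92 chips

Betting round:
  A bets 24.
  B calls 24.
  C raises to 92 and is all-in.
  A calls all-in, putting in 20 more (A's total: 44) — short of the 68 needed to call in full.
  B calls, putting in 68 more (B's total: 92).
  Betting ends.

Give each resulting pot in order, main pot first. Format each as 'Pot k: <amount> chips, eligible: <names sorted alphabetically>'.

Pot 1: 132 chips, eligible: A, B, C
Pot 2: 96 chips, eligible: B, C

Derivation:
Contributions: A=44, B=92, C=92
Pot levels (distinct totals of non-folded players): 44, 92
Layer 1-44: 44 each from A, B, C = 44*3 = 132 chips; eligible A, B, C
Layer 45-92: 48 each from B, C = 48*2 = 96 chips; eligible B, C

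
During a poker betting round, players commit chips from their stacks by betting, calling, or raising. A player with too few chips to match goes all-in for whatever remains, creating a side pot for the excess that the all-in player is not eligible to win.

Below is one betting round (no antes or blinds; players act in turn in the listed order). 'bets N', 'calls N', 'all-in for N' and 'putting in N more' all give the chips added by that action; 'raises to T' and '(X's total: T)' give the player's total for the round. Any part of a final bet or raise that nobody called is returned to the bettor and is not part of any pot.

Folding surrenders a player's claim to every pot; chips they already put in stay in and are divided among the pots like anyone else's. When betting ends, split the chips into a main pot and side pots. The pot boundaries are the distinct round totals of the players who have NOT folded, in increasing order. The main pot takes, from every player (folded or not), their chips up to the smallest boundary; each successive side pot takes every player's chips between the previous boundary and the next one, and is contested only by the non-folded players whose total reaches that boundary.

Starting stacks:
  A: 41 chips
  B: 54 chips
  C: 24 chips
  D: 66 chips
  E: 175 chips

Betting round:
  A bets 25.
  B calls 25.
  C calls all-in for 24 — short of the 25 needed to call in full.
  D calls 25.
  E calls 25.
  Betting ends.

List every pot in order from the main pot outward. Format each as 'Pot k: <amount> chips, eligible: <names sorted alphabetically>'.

Pot 1: 120 chips, eligible: A, B, C, D, E
Pot 2: 4 chips, eligible: A, B, D, E

Derivation:
Contributions: A=25, B=25, C=24, D=25, E=25
Pot levels (distinct totals of non-folded players): 24, 25
Layer 1-24: 24 each from A, B, C, D, E = 24*5 = 120 chips; eligible A, B, C, D, E
Layer 25-25: 1 each from A, B, D, E = 1*4 = 4 chips; eligible A, B, D, E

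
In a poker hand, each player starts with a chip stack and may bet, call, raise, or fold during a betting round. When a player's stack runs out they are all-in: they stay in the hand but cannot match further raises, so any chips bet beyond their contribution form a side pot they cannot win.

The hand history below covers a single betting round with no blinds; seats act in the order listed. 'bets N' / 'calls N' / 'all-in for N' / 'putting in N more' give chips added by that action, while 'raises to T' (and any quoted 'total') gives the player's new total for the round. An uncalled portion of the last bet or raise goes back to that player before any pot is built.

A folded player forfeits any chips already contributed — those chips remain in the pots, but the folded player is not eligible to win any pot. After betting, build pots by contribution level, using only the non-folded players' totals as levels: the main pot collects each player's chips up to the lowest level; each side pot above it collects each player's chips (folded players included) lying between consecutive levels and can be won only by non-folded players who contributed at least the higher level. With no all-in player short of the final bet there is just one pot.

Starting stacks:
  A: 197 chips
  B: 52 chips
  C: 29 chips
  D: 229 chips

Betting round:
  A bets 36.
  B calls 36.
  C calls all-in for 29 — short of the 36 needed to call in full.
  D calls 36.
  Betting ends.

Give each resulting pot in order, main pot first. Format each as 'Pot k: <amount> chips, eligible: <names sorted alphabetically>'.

Pot 1: 116 chips, eligible: A, B, C, D
Pot 2: 21 chips, eligible: A, B, D

Derivation:
Contributions: A=36, B=36, C=29, D=36
Pot levels (distinct totals of non-folded players): 29, 36
Layer 1-29: 29 each from A, B, C, D = 29*4 = 116 chips; eligible A, B, C, D
Layer 30-36: 7 each from A, B, D = 7*3 = 21 chips; eligible A, B, D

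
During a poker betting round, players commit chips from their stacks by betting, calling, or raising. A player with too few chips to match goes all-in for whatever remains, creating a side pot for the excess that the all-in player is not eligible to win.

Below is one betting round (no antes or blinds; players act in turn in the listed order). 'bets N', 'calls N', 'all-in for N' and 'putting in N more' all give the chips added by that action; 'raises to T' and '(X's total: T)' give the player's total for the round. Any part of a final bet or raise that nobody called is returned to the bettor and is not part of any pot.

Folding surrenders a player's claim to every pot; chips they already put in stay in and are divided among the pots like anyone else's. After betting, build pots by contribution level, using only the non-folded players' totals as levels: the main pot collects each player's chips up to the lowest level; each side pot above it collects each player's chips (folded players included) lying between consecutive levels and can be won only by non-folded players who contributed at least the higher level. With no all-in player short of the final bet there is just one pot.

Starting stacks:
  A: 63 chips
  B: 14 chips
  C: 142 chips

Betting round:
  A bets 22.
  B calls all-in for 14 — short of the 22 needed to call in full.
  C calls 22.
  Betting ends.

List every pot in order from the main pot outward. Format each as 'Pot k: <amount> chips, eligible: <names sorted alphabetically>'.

Contributions: A=22, B=14, C=22
Pot levels (distinct totals of non-folded players): 14, 22
Layer 1-14: 14 each from A, B, C = 14*3 = 42 chips; eligible A, B, C
Layer 15-22: 8 each from A, C = 8*2 = 16 chips; eligible A, C

Pot 1: 42 chips, eligible: A, B, C
Pot 2: 16 chips, eligible: A, C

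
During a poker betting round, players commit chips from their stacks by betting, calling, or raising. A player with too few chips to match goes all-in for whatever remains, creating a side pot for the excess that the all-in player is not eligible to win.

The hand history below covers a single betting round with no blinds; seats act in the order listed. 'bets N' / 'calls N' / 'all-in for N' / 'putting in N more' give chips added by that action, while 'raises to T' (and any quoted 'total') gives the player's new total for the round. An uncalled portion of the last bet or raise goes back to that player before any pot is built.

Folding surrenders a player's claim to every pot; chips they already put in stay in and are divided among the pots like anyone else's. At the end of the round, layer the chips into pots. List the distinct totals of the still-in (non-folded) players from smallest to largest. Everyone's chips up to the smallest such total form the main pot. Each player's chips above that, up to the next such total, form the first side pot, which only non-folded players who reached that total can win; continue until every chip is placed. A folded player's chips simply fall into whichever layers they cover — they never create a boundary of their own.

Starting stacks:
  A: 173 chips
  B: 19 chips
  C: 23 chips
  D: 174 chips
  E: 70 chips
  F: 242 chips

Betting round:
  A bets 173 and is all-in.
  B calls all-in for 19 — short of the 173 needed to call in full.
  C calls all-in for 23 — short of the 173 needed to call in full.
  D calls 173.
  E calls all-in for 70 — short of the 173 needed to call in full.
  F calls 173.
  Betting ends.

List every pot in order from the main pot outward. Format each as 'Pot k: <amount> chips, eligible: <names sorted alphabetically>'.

Contributions: A=173, B=19, C=23, D=173, E=70, F=173
Pot levels (distinct totals of non-folded players): 19, 23, 70, 173
Layer 1-19: 19 each from A, B, C, D, E, F = 19*6 = 114 chips; eligible A, B, C, D, E, F
Layer 20-23: 4 each from A, C, D, E, F = 4*5 = 20 chips; eligible A, C, D, E, F
Layer 24-70: 47 each from A, D, E, F = 47*4 = 188 chips; eligible A, D, E, F
Layer 71-173: 103 each from A, D, F = 103*3 = 309 chips; eligible A, D, F

Pot 1: 114 chips, eligible: A, B, C, D, E, F
Pot 2: 20 chips, eligible: A, C, D, E, F
Pot 3: 188 chips, eligible: A, D, E, F
Pot 4: 309 chips, eligible: A, D, F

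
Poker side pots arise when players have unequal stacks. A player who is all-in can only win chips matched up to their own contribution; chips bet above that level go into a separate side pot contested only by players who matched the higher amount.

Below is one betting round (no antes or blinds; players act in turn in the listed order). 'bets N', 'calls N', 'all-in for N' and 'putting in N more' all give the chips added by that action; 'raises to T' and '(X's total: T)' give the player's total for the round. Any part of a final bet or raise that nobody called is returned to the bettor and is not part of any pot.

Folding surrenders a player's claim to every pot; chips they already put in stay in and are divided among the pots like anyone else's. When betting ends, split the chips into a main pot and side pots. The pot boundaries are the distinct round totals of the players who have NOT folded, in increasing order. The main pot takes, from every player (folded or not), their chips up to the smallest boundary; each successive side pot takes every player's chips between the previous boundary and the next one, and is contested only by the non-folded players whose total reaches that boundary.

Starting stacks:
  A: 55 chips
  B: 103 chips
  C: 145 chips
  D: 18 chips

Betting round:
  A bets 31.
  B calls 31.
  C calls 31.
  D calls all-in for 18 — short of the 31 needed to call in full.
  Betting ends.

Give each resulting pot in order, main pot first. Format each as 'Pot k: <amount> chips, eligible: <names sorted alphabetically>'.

Pot 1: 72 chips, eligible: A, B, C, D
Pot 2: 39 chips, eligible: A, B, C

Derivation:
Contributions: A=31, B=31, C=31, D=18
Pot levels (distinct totals of non-folded players): 18, 31
Layer 1-18: 18 each from A, B, C, D = 18*4 = 72 chips; eligible A, B, C, D
Layer 19-31: 13 each from A, B, C = 13*3 = 39 chips; eligible A, B, C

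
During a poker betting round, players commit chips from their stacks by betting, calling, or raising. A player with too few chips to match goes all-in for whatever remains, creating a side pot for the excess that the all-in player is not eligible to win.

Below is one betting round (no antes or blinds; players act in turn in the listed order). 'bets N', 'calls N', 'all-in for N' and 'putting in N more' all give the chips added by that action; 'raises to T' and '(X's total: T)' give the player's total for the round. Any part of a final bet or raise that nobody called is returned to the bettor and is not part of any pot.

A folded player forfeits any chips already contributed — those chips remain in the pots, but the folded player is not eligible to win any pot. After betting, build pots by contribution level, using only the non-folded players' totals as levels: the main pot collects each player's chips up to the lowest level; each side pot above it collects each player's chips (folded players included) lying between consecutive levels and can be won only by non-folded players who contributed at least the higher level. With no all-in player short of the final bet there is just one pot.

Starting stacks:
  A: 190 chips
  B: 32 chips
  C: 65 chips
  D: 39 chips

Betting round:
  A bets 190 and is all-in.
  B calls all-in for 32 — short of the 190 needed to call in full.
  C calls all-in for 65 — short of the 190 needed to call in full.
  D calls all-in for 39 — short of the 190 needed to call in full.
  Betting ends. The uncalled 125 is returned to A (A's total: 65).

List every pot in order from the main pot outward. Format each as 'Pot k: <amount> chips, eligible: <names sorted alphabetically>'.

Pot 1: 128 chips, eligible: A, B, C, D
Pot 2: 21 chips, eligible: A, C, D
Pot 3: 52 chips, eligible: A, C

Derivation:
Contributions (after 125 returned to A): A=65, B=32, C=65, D=39
Pot levels (distinct totals of non-folded players): 32, 39, 65
Layer 1-32: 32 each from A, B, C, D = 32*4 = 128 chips; eligible A, B, C, D
Layer 33-39: 7 each from A, C, D = 7*3 = 21 chips; eligible A, C, D
Layer 40-65: 26 each from A, C = 26*2 = 52 chips; eligible A, C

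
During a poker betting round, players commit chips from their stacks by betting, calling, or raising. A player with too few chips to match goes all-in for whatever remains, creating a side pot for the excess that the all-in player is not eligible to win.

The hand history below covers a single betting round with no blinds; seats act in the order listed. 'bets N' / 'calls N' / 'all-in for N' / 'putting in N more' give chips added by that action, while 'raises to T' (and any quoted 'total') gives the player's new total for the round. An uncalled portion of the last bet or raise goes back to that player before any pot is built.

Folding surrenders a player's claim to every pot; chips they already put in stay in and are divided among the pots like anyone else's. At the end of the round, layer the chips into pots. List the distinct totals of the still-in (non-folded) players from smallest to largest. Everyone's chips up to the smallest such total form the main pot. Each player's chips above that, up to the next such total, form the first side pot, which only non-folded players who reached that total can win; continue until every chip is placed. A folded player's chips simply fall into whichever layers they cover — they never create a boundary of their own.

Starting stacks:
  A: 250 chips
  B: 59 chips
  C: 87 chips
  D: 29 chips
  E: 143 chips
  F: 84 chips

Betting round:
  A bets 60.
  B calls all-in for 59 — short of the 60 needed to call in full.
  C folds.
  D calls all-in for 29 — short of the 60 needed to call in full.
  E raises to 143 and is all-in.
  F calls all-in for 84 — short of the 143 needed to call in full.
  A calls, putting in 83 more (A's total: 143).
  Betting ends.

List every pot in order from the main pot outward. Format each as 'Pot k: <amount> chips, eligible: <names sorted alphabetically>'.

Contributions: A=143, B=59, D=29, E=143, F=84
Folded: C
Pot levels (distinct totals of non-folded players): 29, 59, 84, 143
Layer 1-29: 29 each from A, B, D, E, F = 29*5 = 145 chips; eligible A, B, D, E, F
Layer 30-59: 30 each from A, B, E, F = 30*4 = 120 chips; eligible A, B, E, F
Layer 60-84: 25 each from A, E, F = 25*3 = 75 chips; eligible A, E, F
Layer 85-143: 59 each from A, E = 59*2 = 118 chips; eligible A, E

Pot 1: 145 chips, eligible: A, B, D, E, F
Pot 2: 120 chips, eligible: A, B, E, F
Pot 3: 75 chips, eligible: A, E, F
Pot 4: 118 chips, eligible: A, E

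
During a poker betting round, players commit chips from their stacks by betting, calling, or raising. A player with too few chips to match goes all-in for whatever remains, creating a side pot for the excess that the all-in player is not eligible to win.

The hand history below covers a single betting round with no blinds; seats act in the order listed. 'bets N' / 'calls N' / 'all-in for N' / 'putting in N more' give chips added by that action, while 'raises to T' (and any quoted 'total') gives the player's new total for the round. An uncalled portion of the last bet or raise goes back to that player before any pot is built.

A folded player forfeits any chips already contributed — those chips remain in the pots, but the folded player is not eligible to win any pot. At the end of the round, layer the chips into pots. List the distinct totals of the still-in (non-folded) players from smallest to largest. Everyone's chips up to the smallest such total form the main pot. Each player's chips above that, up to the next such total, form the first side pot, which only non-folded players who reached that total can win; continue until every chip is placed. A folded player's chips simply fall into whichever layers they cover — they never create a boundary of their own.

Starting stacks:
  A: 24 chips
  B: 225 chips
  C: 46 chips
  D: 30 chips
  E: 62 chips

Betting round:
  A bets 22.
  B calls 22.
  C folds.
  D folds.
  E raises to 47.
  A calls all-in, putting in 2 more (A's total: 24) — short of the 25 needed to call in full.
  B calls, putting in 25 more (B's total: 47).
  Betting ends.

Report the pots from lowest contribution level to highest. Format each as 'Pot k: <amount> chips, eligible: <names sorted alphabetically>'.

Contributions: A=24, B=47, E=47
Folded: C, D
Pot levels (distinct totals of non-folded players): 24, 47
Layer 1-24: 24 each from A, B, E = 24*3 = 72 chips; eligible A, B, E
Layer 25-47: 23 each from B, E = 23*2 = 46 chips; eligible B, E

Pot 1: 72 chips, eligible: A, B, E
Pot 2: 46 chips, eligible: B, E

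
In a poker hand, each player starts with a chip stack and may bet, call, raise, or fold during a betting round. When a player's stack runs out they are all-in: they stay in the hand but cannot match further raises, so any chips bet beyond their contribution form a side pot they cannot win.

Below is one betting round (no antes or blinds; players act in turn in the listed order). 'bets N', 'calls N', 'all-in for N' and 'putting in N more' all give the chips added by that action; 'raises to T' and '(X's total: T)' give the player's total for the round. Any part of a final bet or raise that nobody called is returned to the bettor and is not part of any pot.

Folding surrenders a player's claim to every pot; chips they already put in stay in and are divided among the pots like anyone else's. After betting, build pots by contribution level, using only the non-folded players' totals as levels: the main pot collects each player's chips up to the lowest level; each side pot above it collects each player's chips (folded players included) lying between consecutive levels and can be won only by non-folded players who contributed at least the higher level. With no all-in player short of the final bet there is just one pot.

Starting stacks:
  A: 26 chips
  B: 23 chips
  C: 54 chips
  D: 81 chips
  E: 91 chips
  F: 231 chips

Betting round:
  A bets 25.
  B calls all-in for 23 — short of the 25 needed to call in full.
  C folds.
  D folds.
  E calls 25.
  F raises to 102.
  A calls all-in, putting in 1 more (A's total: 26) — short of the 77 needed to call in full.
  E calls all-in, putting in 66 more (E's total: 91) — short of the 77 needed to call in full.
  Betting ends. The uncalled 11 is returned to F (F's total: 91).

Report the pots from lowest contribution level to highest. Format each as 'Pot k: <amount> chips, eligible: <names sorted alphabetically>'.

Pot 1: 92 chips, eligible: A, B, E, F
Pot 2: 9 chips, eligible: A, E, F
Pot 3: 130 chips, eligible: E, F

Derivation:
Contributions (after 11 returned to F): A=26, B=23, E=91, F=91
Folded: C, D
Pot levels (distinct totals of non-folded players): 23, 26, 91
Layer 1-23: 23 each from A, B, E, F = 23*4 = 92 chips; eligible A, B, E, F
Layer 24-26: 3 each from A, E, F = 3*3 = 9 chips; eligible A, E, F
Layer 27-91: 65 each from E, F = 65*2 = 130 chips; eligible E, F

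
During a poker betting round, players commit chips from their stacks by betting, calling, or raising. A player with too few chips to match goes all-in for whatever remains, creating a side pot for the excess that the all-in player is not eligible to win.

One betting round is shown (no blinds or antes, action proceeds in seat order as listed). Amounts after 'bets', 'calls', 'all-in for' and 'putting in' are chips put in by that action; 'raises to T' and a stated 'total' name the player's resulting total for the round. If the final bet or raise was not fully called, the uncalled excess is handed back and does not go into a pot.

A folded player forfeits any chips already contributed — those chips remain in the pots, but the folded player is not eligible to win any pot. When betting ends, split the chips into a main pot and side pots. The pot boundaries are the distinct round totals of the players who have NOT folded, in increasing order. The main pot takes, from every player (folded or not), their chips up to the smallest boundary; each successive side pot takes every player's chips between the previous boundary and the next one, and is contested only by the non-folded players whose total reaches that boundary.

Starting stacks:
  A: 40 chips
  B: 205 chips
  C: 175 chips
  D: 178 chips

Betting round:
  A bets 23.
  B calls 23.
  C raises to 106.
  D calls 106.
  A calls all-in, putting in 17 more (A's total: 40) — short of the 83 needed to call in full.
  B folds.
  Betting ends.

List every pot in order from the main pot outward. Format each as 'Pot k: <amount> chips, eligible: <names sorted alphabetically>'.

Pot 1: 143 chips, eligible: A, C, D
Pot 2: 132 chips, eligible: C, D

Derivation:
Contributions: A=40, B=23, C=106, D=106
Folded: B
Pot levels (distinct totals of non-folded players): 40, 106
Layer 1-40: A 40 + B 23 + C 40 + D 40 = 143 chips; eligible A, C, D
Layer 41-106: 66 each from C, D = 66*2 = 132 chips; eligible C, D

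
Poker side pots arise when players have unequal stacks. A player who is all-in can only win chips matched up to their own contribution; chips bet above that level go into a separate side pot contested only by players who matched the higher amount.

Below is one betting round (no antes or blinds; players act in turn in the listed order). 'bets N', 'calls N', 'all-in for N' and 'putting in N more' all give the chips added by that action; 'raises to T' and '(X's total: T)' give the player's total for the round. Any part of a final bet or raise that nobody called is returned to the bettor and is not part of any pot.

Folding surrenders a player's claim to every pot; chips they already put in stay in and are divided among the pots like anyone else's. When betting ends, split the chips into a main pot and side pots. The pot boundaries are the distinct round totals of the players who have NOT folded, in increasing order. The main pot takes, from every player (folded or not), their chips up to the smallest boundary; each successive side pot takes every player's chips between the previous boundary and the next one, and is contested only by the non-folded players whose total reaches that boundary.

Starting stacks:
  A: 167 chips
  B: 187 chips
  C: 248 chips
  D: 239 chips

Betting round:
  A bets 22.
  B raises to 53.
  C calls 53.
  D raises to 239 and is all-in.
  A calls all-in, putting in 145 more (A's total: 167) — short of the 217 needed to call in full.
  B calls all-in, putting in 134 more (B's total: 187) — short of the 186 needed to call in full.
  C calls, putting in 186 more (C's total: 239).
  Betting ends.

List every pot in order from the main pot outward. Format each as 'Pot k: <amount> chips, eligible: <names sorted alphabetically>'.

Contributions: A=167, B=187, C=239, D=239
Pot levels (distinct totals of non-folded players): 167, 187, 239
Layer 1-167: 167 each from A, B, C, D = 167*4 = 668 chips; eligible A, B, C, D
Layer 168-187: 20 each from B, C, D = 20*3 = 60 chips; eligible B, C, D
Layer 188-239: 52 each from C, D = 52*2 = 104 chips; eligible C, D

Pot 1: 668 chips, eligible: A, B, C, D
Pot 2: 60 chips, eligible: B, C, D
Pot 3: 104 chips, eligible: C, D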